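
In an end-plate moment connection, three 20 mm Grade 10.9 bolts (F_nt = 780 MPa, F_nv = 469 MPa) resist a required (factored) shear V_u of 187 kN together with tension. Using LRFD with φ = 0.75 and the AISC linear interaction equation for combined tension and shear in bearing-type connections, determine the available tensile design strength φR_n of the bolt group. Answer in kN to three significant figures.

406 kN

A_b = π·20²/4 = 314.2 mm²; f_rv = 187 × 1000 / (3 × 314.2) = 198.4 MPa.
F'_nt = 1.3 F_nt − (F_nt / φF_nv) f_rv = 1.3·780 − (780/(0.75·469))·198.4 = 574 MPa, capped at F_nt → F'_nt = 574 MPa.
R_n = F'_nt · A_b · n = 574 × 314.2 × 3 / 1000 = 541 kN.
Design strength φR_n = 0.75 × 541 = 406 kN.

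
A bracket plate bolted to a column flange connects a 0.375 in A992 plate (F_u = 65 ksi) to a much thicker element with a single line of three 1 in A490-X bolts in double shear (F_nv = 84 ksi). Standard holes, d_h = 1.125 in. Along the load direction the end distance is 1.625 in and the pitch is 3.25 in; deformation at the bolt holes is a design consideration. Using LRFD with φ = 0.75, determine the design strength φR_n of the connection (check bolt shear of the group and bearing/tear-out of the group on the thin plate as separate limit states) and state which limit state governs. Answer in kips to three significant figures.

Bolt shear: A_b = π·1²/4 = 0.7854 in²; R_n = 84 × 0.7854 × 3 × 2 = 395.8 kips → 0.75 × 395.8 = 297 kips.
Bearing (1.2 l_c t F_u ≤ 2.4 d t F_u): upper limit = 2.4·1·0.375·65 = 58.5 kips.
  Edge l_c = 1.625 − 1.125/2 = 1.062 → r_n = 31.08 kips; interior l_c = 3.25 − 1.125 = 2.125 → r_n = 58.5 kips.
  R_n,bearing = 1·31.08 + 2·58.5 = 148.1 kips → 0.75 × 148.1 = 111 kips.
Bearing governs: 111 kips.

111 kips (bearing governs)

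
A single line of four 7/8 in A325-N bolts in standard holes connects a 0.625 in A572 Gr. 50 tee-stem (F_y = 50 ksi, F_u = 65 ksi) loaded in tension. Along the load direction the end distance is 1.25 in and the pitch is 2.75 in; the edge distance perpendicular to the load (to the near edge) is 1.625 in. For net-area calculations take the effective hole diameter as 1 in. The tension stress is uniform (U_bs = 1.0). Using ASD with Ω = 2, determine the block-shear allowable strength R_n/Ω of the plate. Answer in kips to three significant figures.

96 kips

Shear plane L_v = 1.25 + 3·2.75 = 9.5 in; A_gv = 9.5 × 0.625 = 5.938 in².
A_nv = (9.5 − 3.5·1) × 0.625 = 3.75 in².
A_nt = (1.625 − 0.5·1) × 0.625 = 0.7031 in².
0.6 F_u A_nv = 146.2 kips; 0.6 F_y A_gv = 178.1 kips → shear rupture governs the shear term.
R_n = 146.2 + 1.0 × 65 × 0.7031 = 192 kips.
Allowable strength R_n/Ω = 192 / 2 = 96 kips.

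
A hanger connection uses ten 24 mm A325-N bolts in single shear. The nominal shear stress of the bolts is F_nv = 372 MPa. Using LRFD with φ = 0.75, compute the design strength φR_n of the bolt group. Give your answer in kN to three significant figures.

A_b = π × 24² / 4 = 452.4 mm².
R_n = F_nv · A_b · n · n_s = 372 × 452.4 × 10 × 1 / 1000 = 1683 kN.
Design strength φR_n = 0.75 × 1683 = 1260 kN.

1260 kN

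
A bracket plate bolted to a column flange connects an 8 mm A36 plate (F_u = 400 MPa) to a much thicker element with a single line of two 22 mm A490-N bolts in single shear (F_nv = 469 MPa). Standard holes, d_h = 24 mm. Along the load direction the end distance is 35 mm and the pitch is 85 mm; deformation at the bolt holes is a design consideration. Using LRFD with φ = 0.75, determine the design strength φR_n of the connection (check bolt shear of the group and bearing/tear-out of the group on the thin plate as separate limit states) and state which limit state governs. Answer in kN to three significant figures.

193 kN (bearing governs)

Bolt shear: A_b = π·22²/4 = 380.1 mm²; R_n = 469 × 380.1 × 2 × 1 / 1000 = 356.6 kN → 0.75 × 356.6 = 267 kN.
Bearing (1.2 l_c t F_u ≤ 2.4 d t F_u): upper limit = 2.4·22·8·400 / 1000 = 169 kN.
  Edge l_c = 35 − 24/2 = 23 → r_n = 88.32 kN; interior l_c = 85 − 24 = 61 → r_n = 169 kN.
  R_n,bearing = 1·88.32 + 1·169 = 257.3 kN → 0.75 × 257.3 = 193 kN.
Bearing governs: 193 kN.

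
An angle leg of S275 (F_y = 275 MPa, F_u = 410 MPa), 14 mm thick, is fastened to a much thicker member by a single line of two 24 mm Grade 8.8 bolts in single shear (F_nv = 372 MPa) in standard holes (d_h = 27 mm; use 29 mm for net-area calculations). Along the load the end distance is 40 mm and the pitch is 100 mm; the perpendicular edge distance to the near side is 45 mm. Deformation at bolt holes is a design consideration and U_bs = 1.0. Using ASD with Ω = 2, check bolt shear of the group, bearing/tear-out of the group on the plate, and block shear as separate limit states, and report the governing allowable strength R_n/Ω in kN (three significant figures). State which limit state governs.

168 kN (bolt shear governs)

Bolt shear: A_b = π·24²/4 = 452.4 mm²; R_n = 372 × 452.4 × 2 × 1 / 1000 = 336.6 kN → 336.6 / 2 = 168 kN.
Bearing: edge l_c = 26.5, r_n = 182.5 kN; interior l_c = 73, r_n = 330.6 kN; R_n = 182.5 + 1·330.6 = 513.2 kN → 257 kN.
Block shear: A_gv = 1960, A_nv = 1351, A_nt = 427 mm²; R_n = min(0.6F_uA_nv, 0.6F_yA_gv) + U_bs·F_u·A_nt = 498.5 kN → 249 kN.
Bolt shear governs: 168 kN.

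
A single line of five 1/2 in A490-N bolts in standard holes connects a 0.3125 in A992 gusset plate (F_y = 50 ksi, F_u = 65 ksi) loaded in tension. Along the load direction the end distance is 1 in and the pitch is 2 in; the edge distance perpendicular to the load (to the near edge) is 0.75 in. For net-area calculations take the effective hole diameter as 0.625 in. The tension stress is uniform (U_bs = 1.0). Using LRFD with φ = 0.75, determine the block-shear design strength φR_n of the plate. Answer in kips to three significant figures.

63.2 kips

Shear plane L_v = 1 + 4·2 = 9 in; A_gv = 9 × 0.3125 = 2.812 in².
A_nv = (9 − 4.5·0.625) × 0.3125 = 1.934 in².
A_nt = (0.75 − 0.5·0.625) × 0.3125 = 0.1367 in².
0.6 F_u A_nv = 75.41 kips; 0.6 F_y A_gv = 84.38 kips → shear rupture governs the shear term.
R_n = 75.41 + 1.0 × 65 × 0.1367 = 84.3 kips.
Design strength φR_n = 0.75 × 84.3 = 63.2 kips.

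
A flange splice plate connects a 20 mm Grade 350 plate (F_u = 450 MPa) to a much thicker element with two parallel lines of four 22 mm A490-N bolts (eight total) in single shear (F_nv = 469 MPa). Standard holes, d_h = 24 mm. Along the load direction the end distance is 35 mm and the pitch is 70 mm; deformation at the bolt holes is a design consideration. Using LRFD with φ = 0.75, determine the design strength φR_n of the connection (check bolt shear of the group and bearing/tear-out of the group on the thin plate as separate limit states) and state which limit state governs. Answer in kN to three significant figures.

1070 kN (bolt shear governs)

Bolt shear: A_b = π·22²/4 = 380.1 mm²; R_n = 469 × 380.1 × 8 × 1 / 1000 = 1426 kN → 0.75 × 1426 = 1070 kN.
Bearing (1.2 l_c t F_u ≤ 2.4 d t F_u): upper limit = 2.4·22·20·450 / 1000 = 475.2 kN.
  Edge l_c = 35 − 24/2 = 23 → r_n = 248.4 kN; interior l_c = 70 − 24 = 46 → r_n = 475.2 kN.
  R_n,bearing = 2·248.4 + 6·475.2 = 3348 kN → 0.75 × 3348 = 2510 kN.
Bolt shear governs: 1070 kN.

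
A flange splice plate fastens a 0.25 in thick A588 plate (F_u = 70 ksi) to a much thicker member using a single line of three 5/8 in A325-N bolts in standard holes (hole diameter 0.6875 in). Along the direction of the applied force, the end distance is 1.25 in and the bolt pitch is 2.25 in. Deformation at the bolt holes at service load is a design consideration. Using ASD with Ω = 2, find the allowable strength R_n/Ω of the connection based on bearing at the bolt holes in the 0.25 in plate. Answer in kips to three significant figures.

35.8 kips

Per bolt r_n = 1.2 l_c t F_u ≤ 2.4 d t F_u; upper limit = 2.4 × 0.625 × 0.25 × 70 = 26.25 kips.
Edge bolt: l_c = 1.25 − 0.6875/2 = 0.9062 in → 1.2 × 0.9062 × 0.25 × 70 = 19.03 → r_n = 19.03 kips.
Interior bolts: l_c = 2.25 − 0.6875 = 1.562 in → 1.2 × 1.562 × 0.25 × 70 = 32.81 → r_n = 26.25 kips.
R_n = 1 × 19.03 + 2 × 26.25 = 71.53 kips.
Allowable strength R_n/Ω = 71.53 / 2 = 35.8 kips.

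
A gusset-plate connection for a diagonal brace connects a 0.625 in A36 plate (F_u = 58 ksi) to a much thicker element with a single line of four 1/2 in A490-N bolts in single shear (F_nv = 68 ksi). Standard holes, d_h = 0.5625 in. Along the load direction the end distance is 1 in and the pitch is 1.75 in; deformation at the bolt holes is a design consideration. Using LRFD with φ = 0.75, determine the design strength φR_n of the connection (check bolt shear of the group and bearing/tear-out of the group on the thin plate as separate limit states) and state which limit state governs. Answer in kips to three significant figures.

40.1 kips (bolt shear governs)

Bolt shear: A_b = π·0.5²/4 = 0.1963 in²; R_n = 68 × 0.1963 × 4 × 1 = 53.41 kips → 0.75 × 53.41 = 40.1 kips.
Bearing (1.2 l_c t F_u ≤ 2.4 d t F_u): upper limit = 2.4·0.5·0.625·58 = 43.5 kips.
  Edge l_c = 1 − 0.5625/2 = 0.7188 → r_n = 31.27 kips; interior l_c = 1.75 − 0.5625 = 1.188 → r_n = 43.5 kips.
  R_n,bearing = 1·31.27 + 3·43.5 = 161.8 kips → 0.75 × 161.8 = 121 kips.
Bolt shear governs: 40.1 kips.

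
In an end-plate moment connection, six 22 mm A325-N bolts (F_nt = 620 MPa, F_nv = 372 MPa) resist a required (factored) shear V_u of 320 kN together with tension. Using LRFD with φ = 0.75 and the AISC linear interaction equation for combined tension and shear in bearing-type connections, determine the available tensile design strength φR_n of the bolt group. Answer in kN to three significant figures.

A_b = π·22²/4 = 380.1 mm²; f_rv = 320 × 1000 / (6 × 380.1) = 140.3 MPa.
F'_nt = 1.3 F_nt − (F_nt / φF_nv) f_rv = 1.3·620 − (620/(0.75·372))·140.3 = 494.2 MPa, capped at F_nt → F'_nt = 494.2 MPa.
R_n = F'_nt · A_b · n = 494.2 × 380.1 × 6 / 1000 = 1127 kN.
Design strength φR_n = 0.75 × 1127 = 845 kN.

845 kN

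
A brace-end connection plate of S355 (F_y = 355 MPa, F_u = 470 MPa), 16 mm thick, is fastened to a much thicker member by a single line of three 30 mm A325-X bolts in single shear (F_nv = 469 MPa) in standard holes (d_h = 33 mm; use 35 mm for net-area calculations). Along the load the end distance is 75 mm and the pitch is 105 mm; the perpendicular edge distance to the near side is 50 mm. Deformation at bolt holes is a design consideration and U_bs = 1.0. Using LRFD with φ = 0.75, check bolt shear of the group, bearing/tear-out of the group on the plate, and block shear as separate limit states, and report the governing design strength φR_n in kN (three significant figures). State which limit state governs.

746 kN (bolt shear governs)

Bolt shear: A_b = π·30²/4 = 706.9 mm²; R_n = 469 × 706.9 × 3 × 1 / 1000 = 994.5 kN → 0.75 × 994.5 = 746 kN.
Bearing: edge l_c = 58.5, r_n = 527.9 kN; interior l_c = 72, r_n = 541.4 kN; R_n = 527.9 + 2·541.4 = 1611 kN → 1210 kN.
Block shear: A_gv = 4560, A_nv = 3160, A_nt = 520 mm²; R_n = min(0.6F_uA_nv, 0.6F_yA_gv) + U_bs·F_u·A_nt = 1136 kN → 852 kN.
Bolt shear governs: 746 kN.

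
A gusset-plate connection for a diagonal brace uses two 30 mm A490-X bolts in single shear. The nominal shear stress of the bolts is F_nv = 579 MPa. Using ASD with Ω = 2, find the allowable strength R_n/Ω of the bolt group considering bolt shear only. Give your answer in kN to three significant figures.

A_b = π × 30² / 4 = 706.9 mm².
R_n = F_nv · A_b · n · n_s = 579 × 706.9 × 2 × 1 / 1000 = 818.5 kN.
Allowable strength R_n/Ω = 818.5 / 2 = 409 kN.

409 kN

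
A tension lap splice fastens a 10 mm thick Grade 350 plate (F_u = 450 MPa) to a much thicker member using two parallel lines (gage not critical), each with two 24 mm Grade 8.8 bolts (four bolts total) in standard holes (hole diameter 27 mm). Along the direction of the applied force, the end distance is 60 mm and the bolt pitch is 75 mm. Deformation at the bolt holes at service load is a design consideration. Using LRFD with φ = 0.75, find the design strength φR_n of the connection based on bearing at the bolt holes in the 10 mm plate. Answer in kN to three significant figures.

Per bolt r_n = 1.2 l_c t F_u ≤ 2.4 d t F_u; upper limit = 2.4 × 24 × 10 × 450 / 1000 = 259.2 kN.
Edge bolt: l_c = 60 − 27/2 = 46.5 mm → 1.2 × 46.5 × 10 × 450 / 1000 = 251.1 → r_n = 251.1 kN.
Interior bolts: l_c = 75 − 27 = 48 mm → 1.2 × 48 × 10 × 450 / 1000 = 259.2 → r_n = 259.2 kN.
R_n = 2 × 251.1 + 2 × 259.2 = 1021 kN.
Design strength φR_n = 0.75 × 1021 = 765 kN.

765 kN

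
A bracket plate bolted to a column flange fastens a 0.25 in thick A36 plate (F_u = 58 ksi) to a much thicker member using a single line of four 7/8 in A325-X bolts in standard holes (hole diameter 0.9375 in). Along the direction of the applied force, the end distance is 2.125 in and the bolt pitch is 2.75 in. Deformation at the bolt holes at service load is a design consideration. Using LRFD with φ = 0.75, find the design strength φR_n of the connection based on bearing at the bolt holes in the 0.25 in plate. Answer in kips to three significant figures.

Per bolt r_n = 1.2 l_c t F_u ≤ 2.4 d t F_u; upper limit = 2.4 × 0.875 × 0.25 × 58 = 30.45 kips.
Edge bolt: l_c = 2.125 − 0.9375/2 = 1.656 in → 1.2 × 1.656 × 0.25 × 58 = 28.82 → r_n = 28.82 kips.
Interior bolts: l_c = 2.75 − 0.9375 = 1.812 in → 1.2 × 1.812 × 0.25 × 58 = 31.54 → r_n = 30.45 kips.
R_n = 1 × 28.82 + 3 × 30.45 = 120.2 kips.
Design strength φR_n = 0.75 × 120.2 = 90.1 kips.

90.1 kips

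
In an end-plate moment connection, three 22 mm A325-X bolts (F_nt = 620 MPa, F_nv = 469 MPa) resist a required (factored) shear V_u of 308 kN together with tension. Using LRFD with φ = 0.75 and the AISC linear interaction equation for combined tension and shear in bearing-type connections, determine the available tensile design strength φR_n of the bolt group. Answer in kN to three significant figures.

282 kN

A_b = π·22²/4 = 380.1 mm²; f_rv = 308 × 1000 / (3 × 380.1) = 270.1 MPa.
F'_nt = 1.3 F_nt − (F_nt / φF_nv) f_rv = 1.3·620 − (620/(0.75·469))·270.1 = 330 MPa, capped at F_nt → F'_nt = 330 MPa.
R_n = F'_nt · A_b · n = 330 × 380.1 × 3 / 1000 = 376.3 kN.
Design strength φR_n = 0.75 × 376.3 = 282 kN.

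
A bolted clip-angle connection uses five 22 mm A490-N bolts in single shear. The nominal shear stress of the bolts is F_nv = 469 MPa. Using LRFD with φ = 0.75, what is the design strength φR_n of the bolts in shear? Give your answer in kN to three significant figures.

669 kN

A_b = π × 22² / 4 = 380.1 mm².
R_n = F_nv · A_b · n · n_s = 469 × 380.1 × 5 × 1 / 1000 = 891.4 kN.
Design strength φR_n = 0.75 × 891.4 = 669 kN.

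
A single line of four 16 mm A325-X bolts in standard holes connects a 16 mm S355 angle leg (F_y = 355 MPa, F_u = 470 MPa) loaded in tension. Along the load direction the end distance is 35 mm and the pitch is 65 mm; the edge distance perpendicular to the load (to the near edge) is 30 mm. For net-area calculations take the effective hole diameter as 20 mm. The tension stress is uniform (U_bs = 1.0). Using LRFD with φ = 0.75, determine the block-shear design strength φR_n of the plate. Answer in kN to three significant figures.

Shear plane L_v = 35 + 3·65 = 230 mm; A_gv = 230 × 16 = 3680 mm².
A_nv = (230 − 3.5·20) × 16 = 2560 mm².
A_nt = (30 − 0.5·20) × 16 = 320 mm².
0.6 F_u A_nv = 721.9 kN; 0.6 F_y A_gv = 783.8 kN → shear rupture governs the shear term.
R_n = 721.9 + 1.0 × 470 × 320 / 1000 = 872.3 kN.
Design strength φR_n = 0.75 × 872.3 = 654 kN.

654 kN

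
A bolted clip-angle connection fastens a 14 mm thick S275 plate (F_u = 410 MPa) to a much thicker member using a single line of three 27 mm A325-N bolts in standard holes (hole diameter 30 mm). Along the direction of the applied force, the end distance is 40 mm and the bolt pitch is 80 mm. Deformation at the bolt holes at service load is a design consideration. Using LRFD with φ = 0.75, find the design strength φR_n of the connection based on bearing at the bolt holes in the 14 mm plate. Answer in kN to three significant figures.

646 kN

Per bolt r_n = 1.2 l_c t F_u ≤ 2.4 d t F_u; upper limit = 2.4 × 27 × 14 × 410 / 1000 = 372 kN.
Edge bolt: l_c = 40 − 30/2 = 25 mm → 1.2 × 25 × 14 × 410 / 1000 = 172.2 → r_n = 172.2 kN.
Interior bolts: l_c = 80 − 30 = 50 mm → 1.2 × 50 × 14 × 410 / 1000 = 344.4 → r_n = 344.4 kN.
R_n = 1 × 172.2 + 2 × 344.4 = 861 kN.
Design strength φR_n = 0.75 × 861 = 646 kN.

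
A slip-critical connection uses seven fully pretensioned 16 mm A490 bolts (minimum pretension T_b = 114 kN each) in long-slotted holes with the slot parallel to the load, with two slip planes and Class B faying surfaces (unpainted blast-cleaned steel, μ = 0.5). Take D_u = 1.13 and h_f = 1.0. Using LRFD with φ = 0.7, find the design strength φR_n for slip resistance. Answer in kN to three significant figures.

R_n = μ · D_u · h_f · T_b · n_s · n_b = 0.5 × 1.13 × 1.0 × 114 × 2 × 7 = 901.7 kN.
Design strength φR_n = 0.7 × 901.7 = 631 kN.

631 kN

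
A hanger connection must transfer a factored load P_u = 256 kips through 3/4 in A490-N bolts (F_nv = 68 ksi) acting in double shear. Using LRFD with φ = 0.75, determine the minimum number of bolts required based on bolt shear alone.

6 bolts

A_b = π·0.75²/4 = 0.4418 in².
Per-bolt design strength φR_n = 0.75 × 68 × 0.4418 × 2 = 45.06 kips.
n ≥ 256 / 45.06 = 5.681 → use 6 bolts.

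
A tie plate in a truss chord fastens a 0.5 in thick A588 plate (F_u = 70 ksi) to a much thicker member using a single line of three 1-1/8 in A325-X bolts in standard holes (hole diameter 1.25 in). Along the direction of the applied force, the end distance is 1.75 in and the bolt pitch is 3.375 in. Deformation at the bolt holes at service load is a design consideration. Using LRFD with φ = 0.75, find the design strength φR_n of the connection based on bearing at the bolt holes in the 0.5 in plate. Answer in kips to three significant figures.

Per bolt r_n = 1.2 l_c t F_u ≤ 2.4 d t F_u; upper limit = 2.4 × 1.125 × 0.5 × 70 = 94.5 kips.
Edge bolt: l_c = 1.75 − 1.25/2 = 1.125 in → 1.2 × 1.125 × 0.5 × 70 = 47.25 → r_n = 47.25 kips.
Interior bolts: l_c = 3.375 − 1.25 = 2.125 in → 1.2 × 2.125 × 0.5 × 70 = 89.25 → r_n = 89.25 kips.
R_n = 1 × 47.25 + 2 × 89.25 = 225.8 kips.
Design strength φR_n = 0.75 × 225.8 = 169 kips.

169 kips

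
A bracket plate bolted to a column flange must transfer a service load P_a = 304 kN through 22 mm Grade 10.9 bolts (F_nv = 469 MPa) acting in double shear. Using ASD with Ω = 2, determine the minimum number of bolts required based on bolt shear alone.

2 bolts

A_b = π·22²/4 = 380.1 mm².
Per-bolt allowable strength R_n/Ω = 469 × 380.1 × 2 / 1000 / 2 = 178.3 kN.
n ≥ 304 / 178.3 = 1.705 → use 2 bolts.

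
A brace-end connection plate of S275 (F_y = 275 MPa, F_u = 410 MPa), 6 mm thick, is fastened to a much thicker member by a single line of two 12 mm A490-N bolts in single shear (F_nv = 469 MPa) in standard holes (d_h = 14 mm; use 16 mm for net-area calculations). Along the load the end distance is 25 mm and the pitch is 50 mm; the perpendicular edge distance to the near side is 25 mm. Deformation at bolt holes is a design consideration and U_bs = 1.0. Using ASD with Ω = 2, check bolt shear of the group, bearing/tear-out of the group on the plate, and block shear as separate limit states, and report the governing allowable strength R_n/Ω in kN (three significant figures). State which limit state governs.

53 kN (bolt shear governs)

Bolt shear: A_b = π·12²/4 = 113.1 mm²; R_n = 469 × 113.1 × 2 × 1 / 1000 = 106.1 kN → 106.1 / 2 = 53 kN.
Bearing: edge l_c = 18, r_n = 53.14 kN; interior l_c = 36, r_n = 70.85 kN; R_n = 53.14 + 1·70.85 = 124 kN → 62 kN.
Block shear: A_gv = 450, A_nv = 306, A_nt = 102 mm²; R_n = min(0.6F_uA_nv, 0.6F_yA_gv) + U_bs·F_u·A_nt = 116.1 kN → 58 kN.
Bolt shear governs: 53 kN.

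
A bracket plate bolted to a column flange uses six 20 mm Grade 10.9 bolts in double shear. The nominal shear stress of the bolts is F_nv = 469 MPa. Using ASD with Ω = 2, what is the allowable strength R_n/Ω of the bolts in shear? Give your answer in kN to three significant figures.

884 kN

A_b = π × 20² / 4 = 314.2 mm².
R_n = F_nv · A_b · n · n_s = 469 × 314.2 × 6 × 2 / 1000 = 1768 kN.
Allowable strength R_n/Ω = 1768 / 2 = 884 kN.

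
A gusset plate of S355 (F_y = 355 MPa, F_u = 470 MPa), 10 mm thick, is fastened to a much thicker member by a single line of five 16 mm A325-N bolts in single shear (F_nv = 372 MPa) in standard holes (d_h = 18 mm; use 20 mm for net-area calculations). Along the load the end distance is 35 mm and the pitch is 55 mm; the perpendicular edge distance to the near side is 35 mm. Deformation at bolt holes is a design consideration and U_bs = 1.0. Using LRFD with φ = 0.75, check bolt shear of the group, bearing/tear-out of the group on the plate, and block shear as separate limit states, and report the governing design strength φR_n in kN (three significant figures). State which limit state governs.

280 kN (bolt shear governs)

Bolt shear: A_b = π·16²/4 = 201.1 mm²; R_n = 372 × 201.1 × 5 × 1 / 1000 = 374 kN → 0.75 × 374 = 280 kN.
Bearing: edge l_c = 26, r_n = 146.6 kN; interior l_c = 37, r_n = 180.5 kN; R_n = 146.6 + 4·180.5 = 868.6 kN → 651 kN.
Block shear: A_gv = 2550, A_nv = 1650, A_nt = 250 mm²; R_n = min(0.6F_uA_nv, 0.6F_yA_gv) + U_bs·F_u·A_nt = 582.8 kN → 437 kN.
Bolt shear governs: 280 kN.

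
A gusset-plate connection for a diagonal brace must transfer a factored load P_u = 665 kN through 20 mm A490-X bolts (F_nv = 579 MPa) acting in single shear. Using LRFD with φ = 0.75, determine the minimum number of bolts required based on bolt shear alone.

5 bolts

A_b = π·20²/4 = 314.2 mm².
Per-bolt design strength φR_n = 0.75 × 579 × 314.2 × 1 / 1000 = 136.4 kN.
n ≥ 665 / 136.4 = 4.875 → use 5 bolts.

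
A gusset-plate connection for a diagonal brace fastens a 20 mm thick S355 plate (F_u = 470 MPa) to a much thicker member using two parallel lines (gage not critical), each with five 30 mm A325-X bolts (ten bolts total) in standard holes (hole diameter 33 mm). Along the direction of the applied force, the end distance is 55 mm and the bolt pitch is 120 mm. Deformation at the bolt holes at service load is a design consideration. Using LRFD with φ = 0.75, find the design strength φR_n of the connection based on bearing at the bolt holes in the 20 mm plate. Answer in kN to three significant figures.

Per bolt r_n = 1.2 l_c t F_u ≤ 2.4 d t F_u; upper limit = 2.4 × 30 × 20 × 470 / 1000 = 676.8 kN.
Edge bolt: l_c = 55 − 33/2 = 38.5 mm → 1.2 × 38.5 × 20 × 470 / 1000 = 434.3 → r_n = 434.3 kN.
Interior bolts: l_c = 120 − 33 = 87 mm → 1.2 × 87 × 20 × 470 / 1000 = 981.4 → r_n = 676.8 kN.
R_n = 2 × 434.3 + 8 × 676.8 = 6283 kN.
Design strength φR_n = 0.75 × 6283 = 4710 kN.

4710 kN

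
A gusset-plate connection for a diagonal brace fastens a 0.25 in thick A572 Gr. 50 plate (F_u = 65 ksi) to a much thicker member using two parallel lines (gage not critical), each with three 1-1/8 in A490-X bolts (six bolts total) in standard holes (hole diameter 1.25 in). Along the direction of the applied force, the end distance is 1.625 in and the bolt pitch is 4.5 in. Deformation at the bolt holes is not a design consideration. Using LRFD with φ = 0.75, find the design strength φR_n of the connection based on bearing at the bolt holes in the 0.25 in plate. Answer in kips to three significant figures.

Per bolt r_n = 1.5 l_c t F_u ≤ 3.0 d t F_u; upper limit = 3.0 × 1.125 × 0.25 × 65 = 54.84 kips.
Edge bolt: l_c = 1.625 − 1.25/2 = 1 in → 1.5 × 1 × 0.25 × 65 = 24.38 → r_n = 24.38 kips.
Interior bolts: l_c = 4.5 − 1.25 = 3.25 in → 1.5 × 3.25 × 0.25 × 65 = 79.22 → r_n = 54.84 kips.
R_n = 2 × 24.38 + 4 × 54.84 = 268.1 kips.
Design strength φR_n = 0.75 × 268.1 = 201 kips.

201 kips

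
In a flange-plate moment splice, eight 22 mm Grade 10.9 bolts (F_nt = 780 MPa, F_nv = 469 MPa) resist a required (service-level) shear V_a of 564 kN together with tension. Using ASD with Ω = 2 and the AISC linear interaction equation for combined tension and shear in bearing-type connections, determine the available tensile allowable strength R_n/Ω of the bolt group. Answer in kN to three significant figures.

604 kN

A_b = π·22²/4 = 380.1 mm²; f_rv = 564 × 1000 / (8 × 380.1) = 185.5 MPa.
F'_nt = 1.3 F_nt − (Ω F_nt / F_nv) f_rv = 1.3·780 − (2·780/469)·185.5 = 397.1 MPa, capped at F_nt → F'_nt = 397.1 MPa.
R_n = F'_nt · A_b · n = 397.1 × 380.1 × 8 / 1000 = 1208 kN.
Allowable strength R_n/Ω = 1208 / 2 = 604 kN.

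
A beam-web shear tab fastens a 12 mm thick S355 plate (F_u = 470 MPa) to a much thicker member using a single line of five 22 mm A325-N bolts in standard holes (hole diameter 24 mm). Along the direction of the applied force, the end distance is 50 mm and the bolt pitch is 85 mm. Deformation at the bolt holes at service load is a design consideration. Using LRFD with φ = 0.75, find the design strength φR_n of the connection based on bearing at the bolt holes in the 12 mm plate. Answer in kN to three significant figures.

1090 kN

Per bolt r_n = 1.2 l_c t F_u ≤ 2.4 d t F_u; upper limit = 2.4 × 22 × 12 × 470 / 1000 = 297.8 kN.
Edge bolt: l_c = 50 − 24/2 = 38 mm → 1.2 × 38 × 12 × 470 / 1000 = 257.2 → r_n = 257.2 kN.
Interior bolts: l_c = 85 − 24 = 61 mm → 1.2 × 61 × 12 × 470 / 1000 = 412.8 → r_n = 297.8 kN.
R_n = 1 × 257.2 + 4 × 297.8 = 1448 kN.
Design strength φR_n = 0.75 × 1448 = 1090 kN.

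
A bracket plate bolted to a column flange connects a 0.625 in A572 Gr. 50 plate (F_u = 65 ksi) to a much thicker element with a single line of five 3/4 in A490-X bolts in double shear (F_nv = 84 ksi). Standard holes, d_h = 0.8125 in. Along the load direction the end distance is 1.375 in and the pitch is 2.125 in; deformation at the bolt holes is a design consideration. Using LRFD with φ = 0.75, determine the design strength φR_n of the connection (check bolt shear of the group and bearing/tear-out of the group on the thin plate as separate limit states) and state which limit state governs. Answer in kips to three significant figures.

Bolt shear: A_b = π·0.75²/4 = 0.4418 in²; R_n = 84 × 0.4418 × 5 × 2 = 371.1 kips → 0.75 × 371.1 = 278 kips.
Bearing (1.2 l_c t F_u ≤ 2.4 d t F_u): upper limit = 2.4·0.75·0.625·65 = 73.12 kips.
  Edge l_c = 1.375 − 0.8125/2 = 0.9688 → r_n = 47.23 kips; interior l_c = 2.125 − 0.8125 = 1.312 → r_n = 63.98 kips.
  R_n,bearing = 1·47.23 + 4·63.98 = 303.2 kips → 0.75 × 303.2 = 227 kips.
Bearing governs: 227 kips.

227 kips (bearing governs)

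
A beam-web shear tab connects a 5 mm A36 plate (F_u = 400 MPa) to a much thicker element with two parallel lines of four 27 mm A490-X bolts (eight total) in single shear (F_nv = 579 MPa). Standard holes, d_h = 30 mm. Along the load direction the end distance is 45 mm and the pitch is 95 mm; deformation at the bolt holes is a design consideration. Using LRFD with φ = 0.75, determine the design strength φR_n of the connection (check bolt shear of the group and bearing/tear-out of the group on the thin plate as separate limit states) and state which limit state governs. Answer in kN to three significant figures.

Bolt shear: A_b = π·27²/4 = 572.6 mm²; R_n = 579 × 572.6 × 8 × 1 / 1000 = 2652 kN → 0.75 × 2652 = 1990 kN.
Bearing (1.2 l_c t F_u ≤ 2.4 d t F_u): upper limit = 2.4·27·5·400 / 1000 = 129.6 kN.
  Edge l_c = 45 − 30/2 = 30 → r_n = 72 kN; interior l_c = 95 − 30 = 65 → r_n = 129.6 kN.
  R_n,bearing = 2·72 + 6·129.6 = 921.6 kN → 0.75 × 921.6 = 691 kN.
Bearing governs: 691 kN.

691 kN (bearing governs)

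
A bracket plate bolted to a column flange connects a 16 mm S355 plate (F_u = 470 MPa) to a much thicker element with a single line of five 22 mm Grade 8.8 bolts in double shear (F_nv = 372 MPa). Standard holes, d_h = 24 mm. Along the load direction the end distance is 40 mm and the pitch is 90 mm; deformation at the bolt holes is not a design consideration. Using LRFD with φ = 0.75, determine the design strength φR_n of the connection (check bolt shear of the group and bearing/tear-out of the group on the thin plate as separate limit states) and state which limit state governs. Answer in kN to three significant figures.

Bolt shear: A_b = π·22²/4 = 380.1 mm²; R_n = 372 × 380.1 × 5 × 2 / 1000 = 1414 kN → 0.75 × 1414 = 1060 kN.
Bearing (1.5 l_c t F_u ≤ 3.0 d t F_u): upper limit = 3.0·22·16·470 / 1000 = 496.3 kN.
  Edge l_c = 40 − 24/2 = 28 → r_n = 315.8 kN; interior l_c = 90 − 24 = 66 → r_n = 496.3 kN.
  R_n,bearing = 1·315.8 + 4·496.3 = 2301 kN → 0.75 × 2301 = 1730 kN.
Bolt shear governs: 1060 kN.

1060 kN (bolt shear governs)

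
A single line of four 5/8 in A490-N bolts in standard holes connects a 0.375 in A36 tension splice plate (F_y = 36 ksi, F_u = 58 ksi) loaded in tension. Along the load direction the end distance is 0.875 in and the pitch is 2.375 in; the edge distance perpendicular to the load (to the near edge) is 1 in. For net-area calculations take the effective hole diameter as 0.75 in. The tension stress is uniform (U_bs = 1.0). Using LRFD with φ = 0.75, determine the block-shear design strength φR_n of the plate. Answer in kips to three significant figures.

Shear plane L_v = 0.875 + 3·2.375 = 8 in; A_gv = 8 × 0.375 = 3 in².
A_nv = (8 − 3.5·0.75) × 0.375 = 2.016 in².
A_nt = (1 − 0.5·0.75) × 0.375 = 0.2344 in².
0.6 F_u A_nv = 70.14 kips; 0.6 F_y A_gv = 64.8 kips → shear yielding governs the shear term.
R_n = 64.8 + 1.0 × 58 × 0.2344 = 78.39 kips.
Design strength φR_n = 0.75 × 78.39 = 58.8 kips.

58.8 kips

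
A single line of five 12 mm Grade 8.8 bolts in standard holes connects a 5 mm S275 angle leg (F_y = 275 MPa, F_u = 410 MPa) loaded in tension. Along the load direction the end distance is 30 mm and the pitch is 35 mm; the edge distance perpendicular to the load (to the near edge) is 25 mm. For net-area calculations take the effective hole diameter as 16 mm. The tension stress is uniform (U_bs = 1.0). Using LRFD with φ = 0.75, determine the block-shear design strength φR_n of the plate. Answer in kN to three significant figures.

Shear plane L_v = 30 + 4·35 = 170 mm; A_gv = 170 × 5 = 850 mm².
A_nv = (170 − 4.5·16) × 5 = 490 mm².
A_nt = (25 − 0.5·16) × 5 = 85 mm².
0.6 F_u A_nv = 120.5 kN; 0.6 F_y A_gv = 140.2 kN → shear rupture governs the shear term.
R_n = 120.5 + 1.0 × 410 × 85 / 1000 = 155.4 kN.
Design strength φR_n = 0.75 × 155.4 = 117 kN.

117 kN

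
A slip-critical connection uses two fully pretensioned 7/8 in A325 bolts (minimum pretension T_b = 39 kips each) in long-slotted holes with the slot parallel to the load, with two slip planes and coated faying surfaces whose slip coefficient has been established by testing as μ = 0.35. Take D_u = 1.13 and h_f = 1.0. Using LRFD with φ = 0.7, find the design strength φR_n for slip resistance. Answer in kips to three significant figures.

R_n = μ · D_u · h_f · T_b · n_s · n_b = 0.35 × 1.13 × 1.0 × 39 × 2 × 2 = 61.7 kips.
Design strength φR_n = 0.7 × 61.7 = 43.2 kips.

43.2 kips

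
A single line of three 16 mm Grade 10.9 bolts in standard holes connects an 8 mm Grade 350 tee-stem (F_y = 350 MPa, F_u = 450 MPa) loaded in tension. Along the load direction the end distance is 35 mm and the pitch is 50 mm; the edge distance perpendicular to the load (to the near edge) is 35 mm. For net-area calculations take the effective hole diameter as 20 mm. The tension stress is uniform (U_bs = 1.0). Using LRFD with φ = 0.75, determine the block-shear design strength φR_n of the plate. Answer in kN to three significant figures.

Shear plane L_v = 35 + 2·50 = 135 mm; A_gv = 135 × 8 = 1080 mm².
A_nv = (135 − 2.5·20) × 8 = 680 mm².
A_nt = (35 − 0.5·20) × 8 = 200 mm².
0.6 F_u A_nv = 183.6 kN; 0.6 F_y A_gv = 226.8 kN → shear rupture governs the shear term.
R_n = 183.6 + 1.0 × 450 × 200 / 1000 = 273.6 kN.
Design strength φR_n = 0.75 × 273.6 = 205 kN.

205 kN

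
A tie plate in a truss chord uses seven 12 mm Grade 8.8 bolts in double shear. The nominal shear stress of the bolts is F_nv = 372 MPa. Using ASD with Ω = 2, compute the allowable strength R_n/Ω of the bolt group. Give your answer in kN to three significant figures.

295 kN

A_b = π × 12² / 4 = 113.1 mm².
R_n = F_nv · A_b · n · n_s = 372 × 113.1 × 7 × 2 / 1000 = 589 kN.
Allowable strength R_n/Ω = 589 / 2 = 295 kN.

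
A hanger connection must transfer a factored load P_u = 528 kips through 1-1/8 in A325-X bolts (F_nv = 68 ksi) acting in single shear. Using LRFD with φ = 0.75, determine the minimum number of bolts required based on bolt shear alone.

11 bolts

A_b = π·1.125²/4 = 0.994 in².
Per-bolt design strength φR_n = 0.75 × 68 × 0.994 × 1 = 50.69 kips.
n ≥ 528 / 50.69 = 10.42 → use 11 bolts.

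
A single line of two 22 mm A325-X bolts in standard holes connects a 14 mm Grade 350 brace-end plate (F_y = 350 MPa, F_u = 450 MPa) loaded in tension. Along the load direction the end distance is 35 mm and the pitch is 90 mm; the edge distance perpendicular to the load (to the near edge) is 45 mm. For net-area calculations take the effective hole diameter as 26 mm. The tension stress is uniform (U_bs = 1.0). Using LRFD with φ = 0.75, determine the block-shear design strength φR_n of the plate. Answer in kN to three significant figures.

Shear plane L_v = 35 + 1·90 = 125 mm; A_gv = 125 × 14 = 1750 mm².
A_nv = (125 − 1.5·26) × 14 = 1204 mm².
A_nt = (45 − 0.5·26) × 14 = 448 mm².
0.6 F_u A_nv = 325.1 kN; 0.6 F_y A_gv = 367.5 kN → shear rupture governs the shear term.
R_n = 325.1 + 1.0 × 450 × 448 / 1000 = 526.7 kN.
Design strength φR_n = 0.75 × 526.7 = 395 kN.

395 kN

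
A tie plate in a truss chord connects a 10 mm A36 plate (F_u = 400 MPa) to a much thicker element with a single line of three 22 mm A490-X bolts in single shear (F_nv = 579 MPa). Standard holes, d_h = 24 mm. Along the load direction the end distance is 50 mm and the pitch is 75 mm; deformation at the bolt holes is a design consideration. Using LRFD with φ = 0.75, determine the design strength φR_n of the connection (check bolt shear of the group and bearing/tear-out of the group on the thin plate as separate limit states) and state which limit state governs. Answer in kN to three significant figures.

Bolt shear: A_b = π·22²/4 = 380.1 mm²; R_n = 579 × 380.1 × 3 × 1 / 1000 = 660.3 kN → 0.75 × 660.3 = 495 kN.
Bearing (1.2 l_c t F_u ≤ 2.4 d t F_u): upper limit = 2.4·22·10·400 / 1000 = 211.2 kN.
  Edge l_c = 50 − 24/2 = 38 → r_n = 182.4 kN; interior l_c = 75 − 24 = 51 → r_n = 211.2 kN.
  R_n,bearing = 1·182.4 + 2·211.2 = 604.8 kN → 0.75 × 604.8 = 454 kN.
Bearing governs: 454 kN.

454 kN (bearing governs)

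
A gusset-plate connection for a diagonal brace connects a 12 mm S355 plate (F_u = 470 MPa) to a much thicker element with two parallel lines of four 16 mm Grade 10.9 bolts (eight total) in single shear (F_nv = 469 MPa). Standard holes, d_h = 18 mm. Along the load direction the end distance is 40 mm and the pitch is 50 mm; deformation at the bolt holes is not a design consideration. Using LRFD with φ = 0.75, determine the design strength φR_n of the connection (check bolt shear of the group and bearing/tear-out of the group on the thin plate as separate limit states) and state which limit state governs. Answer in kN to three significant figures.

Bolt shear: A_b = π·16²/4 = 201.1 mm²; R_n = 469 × 201.1 × 8 × 1 / 1000 = 754.4 kN → 0.75 × 754.4 = 566 kN.
Bearing (1.5 l_c t F_u ≤ 3.0 d t F_u): upper limit = 3.0·16·12·470 / 1000 = 270.7 kN.
  Edge l_c = 40 − 18/2 = 31 → r_n = 262.3 kN; interior l_c = 50 − 18 = 32 → r_n = 270.7 kN.
  R_n,bearing = 2·262.3 + 6·270.7 = 2149 kN → 0.75 × 2149 = 1610 kN.
Bolt shear governs: 566 kN.

566 kN (bolt shear governs)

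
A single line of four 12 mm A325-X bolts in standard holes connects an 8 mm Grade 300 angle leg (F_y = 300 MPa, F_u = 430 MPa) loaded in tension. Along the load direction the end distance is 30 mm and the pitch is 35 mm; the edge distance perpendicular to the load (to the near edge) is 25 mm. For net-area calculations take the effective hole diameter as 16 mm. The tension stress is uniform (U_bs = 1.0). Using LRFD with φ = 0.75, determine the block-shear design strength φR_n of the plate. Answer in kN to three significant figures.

Shear plane L_v = 30 + 3·35 = 135 mm; A_gv = 135 × 8 = 1080 mm².
A_nv = (135 − 3.5·16) × 8 = 632 mm².
A_nt = (25 − 0.5·16) × 8 = 136 mm².
0.6 F_u A_nv = 163.1 kN; 0.6 F_y A_gv = 194.4 kN → shear rupture governs the shear term.
R_n = 163.1 + 1.0 × 430 × 136 / 1000 = 221.5 kN.
Design strength φR_n = 0.75 × 221.5 = 166 kN.

166 kN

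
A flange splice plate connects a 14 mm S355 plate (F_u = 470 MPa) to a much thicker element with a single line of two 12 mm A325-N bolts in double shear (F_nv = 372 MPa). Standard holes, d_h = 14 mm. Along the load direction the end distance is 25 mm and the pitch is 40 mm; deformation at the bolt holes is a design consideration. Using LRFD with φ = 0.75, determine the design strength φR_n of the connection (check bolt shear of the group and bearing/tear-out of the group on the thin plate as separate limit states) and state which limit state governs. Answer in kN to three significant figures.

126 kN (bolt shear governs)

Bolt shear: A_b = π·12²/4 = 113.1 mm²; R_n = 372 × 113.1 × 2 × 2 / 1000 = 168.3 kN → 0.75 × 168.3 = 126 kN.
Bearing (1.2 l_c t F_u ≤ 2.4 d t F_u): upper limit = 2.4·12·14·470 / 1000 = 189.5 kN.
  Edge l_c = 25 − 14/2 = 18 → r_n = 142.1 kN; interior l_c = 40 − 14 = 26 → r_n = 189.5 kN.
  R_n,bearing = 1·142.1 + 1·189.5 = 331.6 kN → 0.75 × 331.6 = 249 kN.
Bolt shear governs: 126 kN.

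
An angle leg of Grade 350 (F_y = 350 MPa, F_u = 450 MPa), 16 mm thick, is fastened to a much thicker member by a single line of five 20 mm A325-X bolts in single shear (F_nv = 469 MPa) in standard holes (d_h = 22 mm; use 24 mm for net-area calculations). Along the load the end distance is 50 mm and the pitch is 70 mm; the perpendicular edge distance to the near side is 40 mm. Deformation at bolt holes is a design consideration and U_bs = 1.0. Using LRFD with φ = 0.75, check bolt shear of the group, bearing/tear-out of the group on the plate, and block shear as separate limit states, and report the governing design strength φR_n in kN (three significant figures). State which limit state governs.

Bolt shear: A_b = π·20²/4 = 314.2 mm²; R_n = 469 × 314.2 × 5 × 1 / 1000 = 736.7 kN → 0.75 × 736.7 = 553 kN.
Bearing: edge l_c = 39, r_n = 337 kN; interior l_c = 48, r_n = 345.6 kN; R_n = 337 + 4·345.6 = 1719 kN → 1290 kN.
Block shear: A_gv = 5280, A_nv = 3552, A_nt = 448 mm²; R_n = min(0.6F_uA_nv, 0.6F_yA_gv) + U_bs·F_u·A_nt = 1161 kN → 870 kN.
Bolt shear governs: 553 kN.

553 kN (bolt shear governs)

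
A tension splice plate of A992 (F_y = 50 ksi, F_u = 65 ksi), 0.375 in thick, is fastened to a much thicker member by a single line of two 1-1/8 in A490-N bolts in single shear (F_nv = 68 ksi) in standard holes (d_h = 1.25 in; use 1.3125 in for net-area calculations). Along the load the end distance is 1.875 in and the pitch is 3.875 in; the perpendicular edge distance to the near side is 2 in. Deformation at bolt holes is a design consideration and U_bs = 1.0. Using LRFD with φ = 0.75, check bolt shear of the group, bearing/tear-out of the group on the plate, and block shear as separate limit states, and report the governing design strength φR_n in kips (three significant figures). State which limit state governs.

Bolt shear: A_b = π·1.125²/4 = 0.994 in²; R_n = 68 × 0.994 × 2 × 1 = 135.2 kips → 0.75 × 135.2 = 101 kips.
Bearing: edge l_c = 1.25, r_n = 36.56 kips; interior l_c = 2.625, r_n = 65.81 kips; R_n = 36.56 + 1·65.81 = 102.4 kips → 76.8 kips.
Block shear: A_gv = 2.156, A_nv = 1.418, A_nt = 0.5039 in²; R_n = min(0.6F_uA_nv, 0.6F_yA_gv) + U_bs·F_u·A_nt = 88.05 kips → 66 kips.
Block shear governs: 66 kips.

66 kips (block shear governs)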